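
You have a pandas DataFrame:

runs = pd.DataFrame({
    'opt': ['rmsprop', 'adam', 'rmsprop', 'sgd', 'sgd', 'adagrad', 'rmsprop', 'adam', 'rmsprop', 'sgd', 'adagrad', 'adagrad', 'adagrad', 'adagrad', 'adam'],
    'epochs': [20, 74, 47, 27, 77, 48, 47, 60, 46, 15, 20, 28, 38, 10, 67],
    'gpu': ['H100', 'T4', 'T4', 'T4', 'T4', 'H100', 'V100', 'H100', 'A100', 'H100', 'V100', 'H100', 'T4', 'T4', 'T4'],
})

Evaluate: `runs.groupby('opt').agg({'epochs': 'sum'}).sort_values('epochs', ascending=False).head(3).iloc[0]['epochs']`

group by opt, sum of epochs:
         epochs
opt            
adagrad     144
adam        201
rmsprop     160
sgd         119
sort by epochs descending:
         epochs
opt            
adam        201
rmsprop     160
adagrad     144
sgd         119
take first 3 rows:
         epochs
opt            
adam        201
rmsprop     160
adagrad     144
Then the value at position 0, column 'epochs': 201

201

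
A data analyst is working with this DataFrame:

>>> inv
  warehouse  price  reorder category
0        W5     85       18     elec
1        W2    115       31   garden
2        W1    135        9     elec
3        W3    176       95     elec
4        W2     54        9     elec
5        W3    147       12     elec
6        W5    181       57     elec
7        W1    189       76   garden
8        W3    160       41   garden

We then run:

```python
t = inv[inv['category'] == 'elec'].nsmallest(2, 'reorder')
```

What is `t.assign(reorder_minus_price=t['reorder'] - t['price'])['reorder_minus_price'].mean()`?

filter rows where category == 'elec':
  warehouse  price  reorder category
0        W5     85       18     elec
2        W1    135        9     elec
3        W3    176       95     elec
4        W2     54        9     elec
5        W3    147       12     elec
6        W5    181       57     elec
take 2 rows with smallest reorder:
  warehouse  price  reorder category
2        W1    135        9     elec
4        W2     54        9     elec
add column reorder_minus_price = t['reorder'] - t['price']:
  warehouse  price  reorder category  reorder_minus_price
2        W1    135        9     elec                 -126
4        W2     54        9     elec                  -45

-85.5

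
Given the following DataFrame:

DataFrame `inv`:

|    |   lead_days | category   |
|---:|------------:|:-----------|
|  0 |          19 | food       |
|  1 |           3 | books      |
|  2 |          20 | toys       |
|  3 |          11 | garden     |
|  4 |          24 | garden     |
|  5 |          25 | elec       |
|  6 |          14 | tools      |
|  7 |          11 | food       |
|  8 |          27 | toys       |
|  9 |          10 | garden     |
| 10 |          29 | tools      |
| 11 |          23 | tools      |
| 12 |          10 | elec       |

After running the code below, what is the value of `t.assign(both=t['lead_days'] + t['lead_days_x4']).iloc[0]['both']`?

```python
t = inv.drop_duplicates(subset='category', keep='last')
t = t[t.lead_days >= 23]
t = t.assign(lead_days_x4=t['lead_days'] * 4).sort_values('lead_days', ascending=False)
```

135

drop duplicate category (keep=last):
    lead_days category
1           3    books
7          11     food
8          27     toys
9          10   garden
11         23    tools
12         10     elec
filter rows where lead_days >= 23:
    lead_days category
8          27     toys
11         23    tools
add column lead_days_x4 = t['lead_days'] * 4:
    lead_days category  lead_days_x4
8          27     toys           108
11         23    tools            92
sort by lead_days descending:
    lead_days category  lead_days_x4
8          27     toys           108
11         23    tools            92
add column both = t['lead_days'] + t['lead_days_x4']:
    lead_days category  lead_days_x4  both
8          27     toys           108   135
11         23    tools            92   115
value at position 0, column 'both' → 135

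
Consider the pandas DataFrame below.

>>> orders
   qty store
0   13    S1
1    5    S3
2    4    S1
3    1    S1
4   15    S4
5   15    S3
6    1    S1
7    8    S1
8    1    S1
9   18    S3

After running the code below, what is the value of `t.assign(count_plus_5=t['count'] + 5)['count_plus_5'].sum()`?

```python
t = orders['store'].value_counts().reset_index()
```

25

value_counts of store:
store
S1    6
S3    3
S4    1
Name: count, dtype: int64
reset_index():
  store  count
0    S1      6
1    S3      3
2    S4      1
add column count_plus_5 = t['count'] + 5:
  store  count  count_plus_5
0    S1      6            11
1    S3      3             8
2    S4      1             6
Hence 25.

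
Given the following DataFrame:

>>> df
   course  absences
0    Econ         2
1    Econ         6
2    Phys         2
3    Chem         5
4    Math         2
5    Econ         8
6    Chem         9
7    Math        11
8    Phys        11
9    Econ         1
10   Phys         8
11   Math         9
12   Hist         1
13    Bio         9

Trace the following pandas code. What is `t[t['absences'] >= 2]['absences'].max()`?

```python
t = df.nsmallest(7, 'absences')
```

take 7 rows with smallest absences:
   course  absences
9    Econ         1
12   Hist         1
0    Econ         2
2    Phys         2
4    Math         2
3    Chem         5
1    Econ         6
filter rows where absences >= 2:
  course  absences
0   Econ         2
2   Phys         2
4   Math         2
3   Chem         5
1   Econ         6
So max() = 6.

6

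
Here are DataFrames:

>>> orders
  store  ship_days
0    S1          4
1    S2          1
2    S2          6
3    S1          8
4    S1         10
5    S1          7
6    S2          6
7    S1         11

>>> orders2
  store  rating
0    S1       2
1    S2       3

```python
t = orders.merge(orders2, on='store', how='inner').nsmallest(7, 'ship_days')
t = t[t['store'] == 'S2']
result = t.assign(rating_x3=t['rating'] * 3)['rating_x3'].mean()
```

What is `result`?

merge on 'store' (how='inner') → 8 rows:
  store  ship_days  rating
0    S1          4       2
1    S2          1       3
2    S2          6       3
3    S1          8       2
4    S1         10       2
5    S1          7       2
6    S2          6       3
7    S1         11       2
take 7 rows with smallest ship_days:
  store  ship_days  rating
1    S2          1       3
0    S1          4       2
2    S2          6       3
6    S2          6       3
5    S1          7       2
3    S1          8       2
4    S1         10       2
filter rows where store == 'S2':
  store  ship_days  rating
1    S2          1       3
2    S2          6       3
6    S2          6       3
add column rating_x3 = t['rating'] * 3:
  store  ship_days  rating  rating_x3
1    S2          1       3          9
2    S2          6       3          9
6    S2          6       3          9
Then the mean of column 'rating_x3': 9.0

9.0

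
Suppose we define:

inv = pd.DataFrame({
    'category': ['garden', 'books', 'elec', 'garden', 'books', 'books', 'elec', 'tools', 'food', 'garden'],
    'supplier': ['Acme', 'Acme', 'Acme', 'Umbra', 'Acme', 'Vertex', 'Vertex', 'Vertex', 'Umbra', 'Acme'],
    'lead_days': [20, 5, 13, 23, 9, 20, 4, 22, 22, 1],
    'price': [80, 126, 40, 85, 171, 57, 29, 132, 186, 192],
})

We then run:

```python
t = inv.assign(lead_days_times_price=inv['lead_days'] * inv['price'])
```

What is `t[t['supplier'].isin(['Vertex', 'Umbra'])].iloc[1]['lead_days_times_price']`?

add column lead_days_times_price = inv['lead_days'] * inv['price']:
  category supplier  lead_days  price  lead_days_times_price
0   garden     Acme         20     80                   1600
1    books     Acme          5    126                    630
2     elec     Acme         13     40                    520
3   garden    Umbra         23     85                   1955
4    books     Acme          9    171                   1539
5    books   Vertex         20     57                   1140
6     elec   Vertex          4     29                    116
7    tools   Vertex         22    132                   2904
8     food    Umbra         22    186                   4092
9   garden     Acme          1    192                    192
filter rows where supplier in ['Vertex', 'Umbra']:
  category supplier  lead_days  price  lead_days_times_price
3   garden    Umbra         23     85                   1955
5    books   Vertex         20     57                   1140
6     elec   Vertex          4     29                    116
7    tools   Vertex         22    132                   2904
8     food    Umbra         22    186                   4092

1140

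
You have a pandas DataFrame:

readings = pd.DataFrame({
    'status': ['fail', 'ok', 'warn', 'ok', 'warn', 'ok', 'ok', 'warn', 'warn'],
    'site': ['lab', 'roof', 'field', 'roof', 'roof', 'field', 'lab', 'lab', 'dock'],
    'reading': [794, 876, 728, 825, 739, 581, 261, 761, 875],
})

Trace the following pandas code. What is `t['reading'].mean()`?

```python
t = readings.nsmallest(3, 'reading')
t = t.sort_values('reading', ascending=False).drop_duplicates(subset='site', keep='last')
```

take 3 rows with smallest reading:
  status   site  reading
6     ok    lab      261
5     ok  field      581
2   warn  field      728
sort by reading descending:
  status   site  reading
2   warn  field      728
5     ok  field      581
6     ok    lab      261
drop duplicate site (keep=last):
  status   site  reading
5     ok  field      581
6     ok    lab      261
Finally, mean of column 'reading' = 421.0.

421.0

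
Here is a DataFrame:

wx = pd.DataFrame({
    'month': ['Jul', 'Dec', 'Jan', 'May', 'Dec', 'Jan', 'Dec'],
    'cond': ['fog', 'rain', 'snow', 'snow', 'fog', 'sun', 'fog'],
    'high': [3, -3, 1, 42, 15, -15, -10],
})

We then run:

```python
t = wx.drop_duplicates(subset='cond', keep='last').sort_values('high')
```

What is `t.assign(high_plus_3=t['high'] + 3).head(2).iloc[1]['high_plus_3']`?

-7

drop duplicate cond (keep=last):
  month  cond  high
1   Dec  rain    -3
3   May  snow    42
5   Jan   sun   -15
6   Dec   fog   -10
sort by high:
  month  cond  high
5   Jan   sun   -15
6   Dec   fog   -10
1   Dec  rain    -3
3   May  snow    42
add column high_plus_3 = t['high'] + 3:
  month  cond  high  high_plus_3
5   Jan   sun   -15          -12
6   Dec   fog   -10           -7
1   Dec  rain    -3            0
3   May  snow    42           45
take first 2 rows:
  month cond  high  high_plus_3
5   Jan  sun   -15          -12
6   Dec  fog   -10           -7
Finally, value at position 1, column 'high_plus_3' = -7.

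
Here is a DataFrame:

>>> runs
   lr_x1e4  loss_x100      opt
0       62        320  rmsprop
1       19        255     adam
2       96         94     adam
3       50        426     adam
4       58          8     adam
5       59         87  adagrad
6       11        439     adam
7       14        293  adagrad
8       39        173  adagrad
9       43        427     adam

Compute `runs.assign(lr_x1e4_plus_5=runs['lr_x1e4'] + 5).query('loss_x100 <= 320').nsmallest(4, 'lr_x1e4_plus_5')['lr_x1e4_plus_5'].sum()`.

150

add column lr_x1e4_plus_5 = runs['lr_x1e4'] + 5:
   lr_x1e4  loss_x100      opt  lr_x1e4_plus_5
0       62        320  rmsprop              67
1       19        255     adam              24
2       96         94     adam             101
3       50        426     adam              55
4       58          8     adam              63
5       59         87  adagrad              64
6       11        439     adam              16
7       14        293  adagrad              19
8       39        173  adagrad              44
9       43        427     adam              48
filter rows where loss_x100 <= 320:
   lr_x1e4  loss_x100      opt  lr_x1e4_plus_5
0       62        320  rmsprop              67
1       19        255     adam              24
2       96         94     adam             101
4       58          8     adam              63
5       59         87  adagrad              64
7       14        293  adagrad              19
8       39        173  adagrad              44
take 4 rows with smallest lr_x1e4_plus_5:
   lr_x1e4  loss_x100      opt  lr_x1e4_plus_5
7       14        293  adagrad              19
1       19        255     adam              24
8       39        173  adagrad              44
4       58          8     adam              63
Taking the sum of column 'lr_x1e4_plus_5' gives 150.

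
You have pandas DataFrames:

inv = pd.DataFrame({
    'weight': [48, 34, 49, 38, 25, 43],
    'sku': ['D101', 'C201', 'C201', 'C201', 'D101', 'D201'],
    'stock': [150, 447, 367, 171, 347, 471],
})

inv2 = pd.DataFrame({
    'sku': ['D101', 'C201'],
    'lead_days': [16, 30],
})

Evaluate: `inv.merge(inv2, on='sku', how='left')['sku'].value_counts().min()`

merge on 'sku' (how='left') → 6 rows:
   weight   sku  stock  lead_days
0      48  D101    150       16.0
1      34  C201    447       30.0
2      49  C201    367       30.0
3      38  C201    171       30.0
4      25  D101    347       16.0
5      43  D201    471        NaN
value_counts of sku:
sku
C201    3
D101    2
D201    1
Name: count, dtype: int64
Taking the min of the resulting series gives 1.

1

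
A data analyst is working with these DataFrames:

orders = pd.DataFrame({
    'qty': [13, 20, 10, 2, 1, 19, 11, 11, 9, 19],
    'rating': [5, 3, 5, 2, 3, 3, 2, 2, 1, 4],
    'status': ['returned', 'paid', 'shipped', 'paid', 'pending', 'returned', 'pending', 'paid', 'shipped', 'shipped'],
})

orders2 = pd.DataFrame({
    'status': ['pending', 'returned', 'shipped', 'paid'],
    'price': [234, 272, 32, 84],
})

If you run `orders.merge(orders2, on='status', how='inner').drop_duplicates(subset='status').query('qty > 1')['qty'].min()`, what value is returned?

merge on 'status' (how='inner') → 10 rows:
   qty  rating    status  price
0   13       5  returned    272
1   20       3      paid     84
2   10       5   shipped     32
3    2       2      paid     84
4    1       3   pending    234
5   19       3  returned    272
6   11       2   pending    234
7   11       2      paid     84
8    9       1   shipped     32
9   19       4   shipped     32
drop duplicate status (keep=first):
   qty  rating    status  price
0   13       5  returned    272
1   20       3      paid     84
2   10       5   shipped     32
4    1       3   pending    234
filter rows where qty > 1:
   qty  rating    status  price
0   13       5  returned    272
1   20       3      paid     84
2   10       5   shipped     32
Then the min of column 'qty': 10

10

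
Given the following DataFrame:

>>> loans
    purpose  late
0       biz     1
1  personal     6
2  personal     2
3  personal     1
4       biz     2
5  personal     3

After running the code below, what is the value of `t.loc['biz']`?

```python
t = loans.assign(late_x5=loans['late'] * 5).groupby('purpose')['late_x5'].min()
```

add column late_x5 = loans['late'] * 5:
    purpose  late  late_x5
0       biz     1        5
1  personal     6       30
2  personal     2       10
3  personal     1        5
4       biz     2       10
5  personal     3       15
group by purpose, min of late_x5:
purpose
biz         5
personal    5
Name: late_x5, dtype: int64
value at index 'biz' → 5

5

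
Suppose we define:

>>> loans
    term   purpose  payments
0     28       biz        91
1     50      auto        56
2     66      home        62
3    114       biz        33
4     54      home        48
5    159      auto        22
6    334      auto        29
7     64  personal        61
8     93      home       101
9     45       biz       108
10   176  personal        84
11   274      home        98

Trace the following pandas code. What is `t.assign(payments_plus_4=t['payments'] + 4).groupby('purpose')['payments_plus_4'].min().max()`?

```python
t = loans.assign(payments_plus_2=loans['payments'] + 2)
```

add column payments_plus_2 = loans['payments'] + 2:
    term   purpose  payments  payments_plus_2
0     28       biz        91               93
1     50      auto        56               58
2     66      home        62               64
3    114       biz        33               35
4     54      home        48               50
5    159      auto        22               24
6    334      auto        29               31
7     64  personal        61               63
8     93      home       101              103
9     45       biz       108              110
10   176  personal        84               86
11   274      home        98              100
add column payments_plus_4 = t['payments'] + 4:
    term   purpose  payments  payments_plus_2  payments_plus_4
0     28       biz        91               93               95
1     50      auto        56               58               60
2     66      home        62               64               66
3    114       biz        33               35               37
4     54      home        48               50               52
5    159      auto        22               24               26
6    334      auto        29               31               33
7     64  personal        61               63               65
8     93      home       101              103              105
9     45       biz       108              110              112
10   176  personal        84               86               88
11   274      home        98              100              102
group by purpose, min of payments_plus_4:
purpose
auto        26
biz         37
home        52
personal    65
Name: payments_plus_4, dtype: int64

65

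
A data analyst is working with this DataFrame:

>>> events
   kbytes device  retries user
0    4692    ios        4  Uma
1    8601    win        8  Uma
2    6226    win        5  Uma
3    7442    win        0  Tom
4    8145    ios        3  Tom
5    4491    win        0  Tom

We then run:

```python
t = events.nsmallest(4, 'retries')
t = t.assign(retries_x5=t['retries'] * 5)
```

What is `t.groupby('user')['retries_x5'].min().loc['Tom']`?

take 4 rows with smallest retries:
   kbytes device  retries user
3    7442    win        0  Tom
5    4491    win        0  Tom
4    8145    ios        3  Tom
0    4692    ios        4  Uma
add column retries_x5 = t['retries'] * 5:
   kbytes device  retries user  retries_x5
3    7442    win        0  Tom           0
5    4491    win        0  Tom           0
4    8145    ios        3  Tom          15
0    4692    ios        4  Uma          20
group by user, min of retries_x5:
user
Tom     0
Uma    20
Name: retries_x5, dtype: int64
Finally, value at index 'Tom' = 0.

0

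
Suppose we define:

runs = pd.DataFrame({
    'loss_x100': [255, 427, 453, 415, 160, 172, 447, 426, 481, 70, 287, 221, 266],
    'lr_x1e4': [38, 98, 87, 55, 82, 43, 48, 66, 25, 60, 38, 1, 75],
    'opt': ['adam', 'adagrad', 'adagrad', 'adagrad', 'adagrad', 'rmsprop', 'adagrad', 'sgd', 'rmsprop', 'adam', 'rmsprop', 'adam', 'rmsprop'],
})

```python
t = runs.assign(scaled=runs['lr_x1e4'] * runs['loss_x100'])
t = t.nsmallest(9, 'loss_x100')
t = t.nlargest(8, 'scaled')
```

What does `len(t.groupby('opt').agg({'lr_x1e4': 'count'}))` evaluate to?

4

add column scaled = runs['lr_x1e4'] * runs['loss_x100']:
    loss_x100  lr_x1e4      opt  scaled
0         255       38     adam    9690
1         427       98  adagrad   41846
2         453       87  adagrad   39411
3         415       55  adagrad   22825
4         160       82  adagrad   13120
5         172       43  rmsprop    7396
6         447       48  adagrad   21456
7         426       66      sgd   28116
8         481       25  rmsprop   12025
9          70       60     adam    4200
10        287       38  rmsprop   10906
11        221        1     adam     221
12        266       75  rmsprop   19950
take 9 rows with smallest loss_x100:
    loss_x100  lr_x1e4      opt  scaled
9          70       60     adam    4200
4         160       82  adagrad   13120
5         172       43  rmsprop    7396
11        221        1     adam     221
0         255       38     adam    9690
12        266       75  rmsprop   19950
10        287       38  rmsprop   10906
3         415       55  adagrad   22825
7         426       66      sgd   28116
take 8 rows with largest scaled:
    loss_x100  lr_x1e4      opt  scaled
7         426       66      sgd   28116
3         415       55  adagrad   22825
12        266       75  rmsprop   19950
4         160       82  adagrad   13120
10        287       38  rmsprop   10906
0         255       38     adam    9690
5         172       43  rmsprop    7396
9          70       60     adam    4200
group by opt, count of lr_x1e4:
         lr_x1e4
opt             
adagrad        2
adam           2
rmsprop        3
sgd            1
So agg({'lr_x1e4': 'count'})) = 4.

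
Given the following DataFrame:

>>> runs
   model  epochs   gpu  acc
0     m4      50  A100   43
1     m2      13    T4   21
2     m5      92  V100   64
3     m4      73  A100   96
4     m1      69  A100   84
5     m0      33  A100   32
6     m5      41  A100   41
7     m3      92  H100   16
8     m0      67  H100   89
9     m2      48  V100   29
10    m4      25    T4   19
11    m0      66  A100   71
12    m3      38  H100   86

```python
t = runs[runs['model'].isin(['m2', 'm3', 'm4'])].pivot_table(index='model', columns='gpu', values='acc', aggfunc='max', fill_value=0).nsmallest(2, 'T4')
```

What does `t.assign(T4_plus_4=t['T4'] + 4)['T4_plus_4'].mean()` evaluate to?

filter rows where model in ['m2', 'm3', 'm4']:
   model  epochs   gpu  acc
0     m4      50  A100   43
1     m2      13    T4   21
3     m4      73  A100   96
7     m3      92  H100   16
9     m2      48  V100   29
10    m4      25    T4   19
12    m3      38  H100   86
pivot: rows=model, cols=gpu, max(acc):
gpu    A100  H100  T4  V100
model                      
m2        0     0  21    29
m3        0    86   0     0
m4       96     0  19     0
take 2 rows with smallest T4:
gpu    A100  H100  T4  V100
model                      
m3        0    86   0     0
m4       96     0  19     0
add column T4_plus_4 = t['T4'] + 4:
gpu    A100  H100  T4  V100  T4_plus_4
model                                 
m3        0    86   0     0          4
m4       96     0  19     0         23

13.5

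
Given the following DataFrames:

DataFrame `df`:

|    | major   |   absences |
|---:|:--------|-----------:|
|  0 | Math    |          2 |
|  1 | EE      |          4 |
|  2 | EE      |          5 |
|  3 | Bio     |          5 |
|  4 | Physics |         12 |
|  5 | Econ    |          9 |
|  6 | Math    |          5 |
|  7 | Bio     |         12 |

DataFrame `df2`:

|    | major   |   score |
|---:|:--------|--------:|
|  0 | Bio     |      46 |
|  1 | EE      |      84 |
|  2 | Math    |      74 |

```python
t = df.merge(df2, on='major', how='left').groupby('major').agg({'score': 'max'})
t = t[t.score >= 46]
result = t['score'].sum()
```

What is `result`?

204.0

merge on 'major' (how='left') → 8 rows:
     major  absences  score
0     Math         2   74.0
1       EE         4   84.0
2       EE         5   84.0
3      Bio         5   46.0
4  Physics        12    NaN
5     Econ         9    NaN
6     Math         5   74.0
7      Bio        12   46.0
group by major, max of score:
         score
major         
Bio       46.0
EE        84.0
Econ       NaN
Math      74.0
Physics    NaN
filter rows where score >= 46:
       score
major       
Bio     46.0
EE      84.0
Math    74.0
Hence 204.0.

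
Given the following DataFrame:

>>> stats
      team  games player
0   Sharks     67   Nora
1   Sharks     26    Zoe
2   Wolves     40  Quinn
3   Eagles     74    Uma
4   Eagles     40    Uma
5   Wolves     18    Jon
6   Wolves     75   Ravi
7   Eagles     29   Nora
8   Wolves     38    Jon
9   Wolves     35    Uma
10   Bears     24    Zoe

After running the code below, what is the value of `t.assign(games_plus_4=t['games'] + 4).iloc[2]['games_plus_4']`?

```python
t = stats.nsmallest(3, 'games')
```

30

take 3 rows with smallest games:
      team  games player
5   Wolves     18    Jon
10   Bears     24    Zoe
1   Sharks     26    Zoe
add column games_plus_4 = t['games'] + 4:
      team  games player  games_plus_4
5   Wolves     18    Jon            22
10   Bears     24    Zoe            28
1   Sharks     26    Zoe            30
Then the value at position 2, column 'games_plus_4': 30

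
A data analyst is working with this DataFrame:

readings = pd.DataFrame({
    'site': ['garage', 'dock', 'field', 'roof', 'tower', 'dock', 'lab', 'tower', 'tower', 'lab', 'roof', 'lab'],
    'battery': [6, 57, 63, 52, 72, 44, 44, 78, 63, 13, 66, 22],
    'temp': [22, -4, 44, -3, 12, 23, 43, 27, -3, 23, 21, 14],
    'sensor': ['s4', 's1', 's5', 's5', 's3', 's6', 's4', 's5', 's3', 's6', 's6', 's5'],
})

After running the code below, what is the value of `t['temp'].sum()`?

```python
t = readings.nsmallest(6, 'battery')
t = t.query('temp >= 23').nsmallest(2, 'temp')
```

take 6 rows with smallest battery:
      site  battery  temp sensor
0   garage        6    22     s4
9      lab       13    23     s6
11     lab       22    14     s5
5     dock       44    23     s6
6      lab       44    43     s4
3     roof       52    -3     s5
filter rows where temp >= 23:
   site  battery  temp sensor
9   lab       13    23     s6
5  dock       44    23     s6
6   lab       44    43     s4
take 2 rows with smallest temp:
   site  battery  temp sensor
9   lab       13    23     s6
5  dock       44    23     s6
sum of column 'temp' → 46

46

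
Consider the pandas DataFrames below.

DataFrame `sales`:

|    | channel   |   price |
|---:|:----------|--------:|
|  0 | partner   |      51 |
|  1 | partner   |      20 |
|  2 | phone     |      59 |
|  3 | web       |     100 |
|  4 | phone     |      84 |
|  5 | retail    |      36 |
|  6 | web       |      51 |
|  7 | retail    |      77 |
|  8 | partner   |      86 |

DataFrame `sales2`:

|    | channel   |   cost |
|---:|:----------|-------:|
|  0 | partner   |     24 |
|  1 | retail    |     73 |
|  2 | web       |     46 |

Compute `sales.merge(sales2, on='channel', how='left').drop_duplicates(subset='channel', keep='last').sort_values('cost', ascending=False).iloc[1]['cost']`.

merge on 'channel' (how='left') → 9 rows:
   channel  price  cost
0  partner     51  24.0
1  partner     20  24.0
2    phone     59   NaN
3      web    100  46.0
4    phone     84   NaN
5   retail     36  73.0
6      web     51  46.0
7   retail     77  73.0
8  partner     86  24.0
drop duplicate channel (keep=last):
   channel  price  cost
4    phone     84   NaN
6      web     51  46.0
7   retail     77  73.0
8  partner     86  24.0
sort by cost descending:
   channel  price  cost
7   retail     77  73.0
6      web     51  46.0
8  partner     86  24.0
4    phone     84   NaN
So iloc[1]['cost'] = 46.0.

46.0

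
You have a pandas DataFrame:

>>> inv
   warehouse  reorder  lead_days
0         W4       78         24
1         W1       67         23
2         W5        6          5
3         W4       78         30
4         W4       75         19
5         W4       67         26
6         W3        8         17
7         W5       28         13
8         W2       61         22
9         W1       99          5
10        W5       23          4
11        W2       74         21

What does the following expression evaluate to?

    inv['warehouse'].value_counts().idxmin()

W3

value_counts of warehouse:
warehouse
W4    4
W5    3
W1    2
W2    2
W3    1
Name: count, dtype: int64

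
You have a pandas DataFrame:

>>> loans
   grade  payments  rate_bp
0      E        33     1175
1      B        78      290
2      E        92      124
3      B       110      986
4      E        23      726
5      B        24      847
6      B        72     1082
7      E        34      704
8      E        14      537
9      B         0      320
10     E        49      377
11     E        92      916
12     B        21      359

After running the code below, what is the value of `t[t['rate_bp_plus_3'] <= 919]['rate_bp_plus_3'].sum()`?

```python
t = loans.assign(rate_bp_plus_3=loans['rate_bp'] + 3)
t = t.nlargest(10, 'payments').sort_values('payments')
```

add column rate_bp_plus_3 = loans['rate_bp'] + 3:
   grade  payments  rate_bp  rate_bp_plus_3
0      E        33     1175            1178
1      B        78      290             293
2      E        92      124             127
3      B       110      986             989
4      E        23      726             729
5      B        24      847             850
6      B        72     1082            1085
7      E        34      704             707
8      E        14      537             540
9      B         0      320             323
10     E        49      377             380
11     E        92      916             919
12     B        21      359             362
take 10 rows with largest payments:
   grade  payments  rate_bp  rate_bp_plus_3
3      B       110      986             989
2      E        92      124             127
11     E        92      916             919
1      B        78      290             293
6      B        72     1082            1085
10     E        49      377             380
7      E        34      704             707
0      E        33     1175            1178
5      B        24      847             850
4      E        23      726             729
sort by payments:
   grade  payments  rate_bp  rate_bp_plus_3
4      E        23      726             729
5      B        24      847             850
0      E        33     1175            1178
7      E        34      704             707
10     E        49      377             380
6      B        72     1082            1085
1      B        78      290             293
2      E        92      124             127
11     E        92      916             919
3      B       110      986             989
filter rows where rate_bp_plus_3 <= 919:
   grade  payments  rate_bp  rate_bp_plus_3
4      E        23      726             729
5      B        24      847             850
7      E        34      704             707
10     E        49      377             380
1      B        78      290             293
2      E        92      124             127
11     E        92      916             919

4005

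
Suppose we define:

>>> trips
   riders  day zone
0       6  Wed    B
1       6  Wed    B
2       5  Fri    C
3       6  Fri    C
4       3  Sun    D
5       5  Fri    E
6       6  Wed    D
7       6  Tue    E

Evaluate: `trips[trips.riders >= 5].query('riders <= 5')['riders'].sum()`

filter rows where riders >= 5:
   riders  day zone
0       6  Wed    B
1       6  Wed    B
2       5  Fri    C
3       6  Fri    C
5       5  Fri    E
6       6  Wed    D
7       6  Tue    E
filter rows where riders <= 5:
   riders  day zone
2       5  Fri    C
5       5  Fri    E
Then the sum of column 'riders': 10

10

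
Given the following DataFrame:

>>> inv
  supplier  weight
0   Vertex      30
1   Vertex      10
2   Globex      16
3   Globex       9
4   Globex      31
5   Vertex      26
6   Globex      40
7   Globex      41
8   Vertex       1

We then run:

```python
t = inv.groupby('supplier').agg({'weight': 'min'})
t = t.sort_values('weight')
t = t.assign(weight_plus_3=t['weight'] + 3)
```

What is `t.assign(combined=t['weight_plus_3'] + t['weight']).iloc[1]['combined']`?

21

group by supplier, min of weight:
          weight
supplier        
Globex         9
Vertex         1
sort by weight:
          weight
supplier        
Vertex         1
Globex         9
add column weight_plus_3 = t['weight'] + 3:
          weight  weight_plus_3
supplier                       
Vertex         1              4
Globex         9             12
add column combined = t['weight_plus_3'] + t['weight']:
          weight  weight_plus_3  combined
supplier                                 
Vertex         1              4         5
Globex         9             12        21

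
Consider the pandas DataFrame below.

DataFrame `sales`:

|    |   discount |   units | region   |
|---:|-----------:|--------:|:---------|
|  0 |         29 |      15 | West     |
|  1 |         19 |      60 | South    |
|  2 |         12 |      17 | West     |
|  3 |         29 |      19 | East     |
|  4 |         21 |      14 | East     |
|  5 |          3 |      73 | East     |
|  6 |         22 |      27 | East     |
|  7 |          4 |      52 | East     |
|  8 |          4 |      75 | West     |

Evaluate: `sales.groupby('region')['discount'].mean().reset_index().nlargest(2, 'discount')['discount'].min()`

group by region, mean of discount:
region
East     15.8
South    19.0
West     15.0
Name: discount, dtype: float64
reset_index():
  region  discount
0   East      15.8
1  South      19.0
2   West      15.0
take 2 rows with largest discount:
  region  discount
1  South      19.0
0   East      15.8
Then the min of column 'discount': 15.8

15.8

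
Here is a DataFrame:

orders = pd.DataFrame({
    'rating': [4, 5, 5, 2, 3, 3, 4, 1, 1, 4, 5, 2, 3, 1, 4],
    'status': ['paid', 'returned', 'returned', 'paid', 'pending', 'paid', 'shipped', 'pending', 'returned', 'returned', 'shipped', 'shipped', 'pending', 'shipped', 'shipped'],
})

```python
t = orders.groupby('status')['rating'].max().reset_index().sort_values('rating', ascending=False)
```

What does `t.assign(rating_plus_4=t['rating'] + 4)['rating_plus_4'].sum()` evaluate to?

33

group by status, max of rating:
status
paid        4
pending     3
returned    5
shipped     5
Name: rating, dtype: int64
reset_index():
     status  rating
0      paid       4
1   pending       3
2  returned       5
3   shipped       5
sort by rating descending:
     status  rating
2  returned       5
3   shipped       5
0      paid       4
1   pending       3
add column rating_plus_4 = t['rating'] + 4:
     status  rating  rating_plus_4
2  returned       5              9
3   shipped       5              9
0      paid       4              8
1   pending       3              7
Taking the sum of column 'rating_plus_4' gives 33.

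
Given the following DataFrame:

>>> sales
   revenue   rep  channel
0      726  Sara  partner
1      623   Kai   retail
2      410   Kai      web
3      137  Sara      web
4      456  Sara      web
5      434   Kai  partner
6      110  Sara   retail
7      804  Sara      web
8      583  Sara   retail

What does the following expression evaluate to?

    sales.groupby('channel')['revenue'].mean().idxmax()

group by channel, mean of revenue:
channel
partner    580.000000
retail     438.666667
web        451.750000
Name: revenue, dtype: float64
So idxmax() = partner.

partner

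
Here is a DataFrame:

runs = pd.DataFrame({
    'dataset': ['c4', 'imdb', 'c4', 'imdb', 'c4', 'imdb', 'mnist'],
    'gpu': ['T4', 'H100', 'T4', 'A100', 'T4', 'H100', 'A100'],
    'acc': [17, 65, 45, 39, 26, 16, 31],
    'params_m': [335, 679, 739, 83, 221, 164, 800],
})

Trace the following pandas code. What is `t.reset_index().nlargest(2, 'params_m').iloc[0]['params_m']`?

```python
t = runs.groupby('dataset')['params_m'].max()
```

800

group by dataset, max of params_m:
dataset
c4       739
imdb     679
mnist    800
Name: params_m, dtype: int64
reset_index():
  dataset  params_m
0      c4       739
1    imdb       679
2   mnist       800
take 2 rows with largest params_m:
  dataset  params_m
2   mnist       800
0      c4       739
Reading off the value at position 0, column 'params_m', we get 800.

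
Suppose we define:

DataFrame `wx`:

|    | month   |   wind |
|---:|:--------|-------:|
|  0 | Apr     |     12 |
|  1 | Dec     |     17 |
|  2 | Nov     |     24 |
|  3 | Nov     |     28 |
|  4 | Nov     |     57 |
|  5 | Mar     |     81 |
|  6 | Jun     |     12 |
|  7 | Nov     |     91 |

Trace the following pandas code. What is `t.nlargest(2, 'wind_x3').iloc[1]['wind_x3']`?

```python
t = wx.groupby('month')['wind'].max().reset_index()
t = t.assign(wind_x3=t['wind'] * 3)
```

243

group by month, max of wind:
month
Apr    12
Dec    17
Jun    12
Mar    81
Nov    91
Name: wind, dtype: int64
reset_index():
  month  wind
0   Apr    12
1   Dec    17
2   Jun    12
3   Mar    81
4   Nov    91
add column wind_x3 = t['wind'] * 3:
  month  wind  wind_x3
0   Apr    12       36
1   Dec    17       51
2   Jun    12       36
3   Mar    81      243
4   Nov    91      273
take 2 rows with largest wind_x3:
  month  wind  wind_x3
4   Nov    91      273
3   Mar    81      243
The value at position 1, column 'wind_x3' is 243.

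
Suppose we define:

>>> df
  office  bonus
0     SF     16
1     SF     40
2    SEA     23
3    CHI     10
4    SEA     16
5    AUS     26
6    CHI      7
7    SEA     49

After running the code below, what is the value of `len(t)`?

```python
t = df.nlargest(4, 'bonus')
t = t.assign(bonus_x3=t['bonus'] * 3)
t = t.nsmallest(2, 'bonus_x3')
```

take 4 rows with largest bonus:
  office  bonus
7    SEA     49
1     SF     40
5    AUS     26
2    SEA     23
add column bonus_x3 = t['bonus'] * 3:
  office  bonus  bonus_x3
7    SEA     49       147
1     SF     40       120
5    AUS     26        78
2    SEA     23        69
take 2 rows with smallest bonus_x3:
  office  bonus  bonus_x3
2    SEA     23        69
5    AUS     26        78

2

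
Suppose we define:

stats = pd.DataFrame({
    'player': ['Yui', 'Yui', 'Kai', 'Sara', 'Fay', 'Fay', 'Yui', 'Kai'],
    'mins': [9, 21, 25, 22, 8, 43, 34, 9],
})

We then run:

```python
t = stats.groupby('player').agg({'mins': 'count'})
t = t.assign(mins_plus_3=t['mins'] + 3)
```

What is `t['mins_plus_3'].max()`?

6

group by player, count of mins:
        mins
player      
Fay        2
Kai        2
Sara       1
Yui        3
add column mins_plus_3 = t['mins'] + 3:
        mins  mins_plus_3
player                   
Fay        2            5
Kai        2            5
Sara       1            4
Yui        3            6
Reading off the max of column 'mins_plus_3', we get 6.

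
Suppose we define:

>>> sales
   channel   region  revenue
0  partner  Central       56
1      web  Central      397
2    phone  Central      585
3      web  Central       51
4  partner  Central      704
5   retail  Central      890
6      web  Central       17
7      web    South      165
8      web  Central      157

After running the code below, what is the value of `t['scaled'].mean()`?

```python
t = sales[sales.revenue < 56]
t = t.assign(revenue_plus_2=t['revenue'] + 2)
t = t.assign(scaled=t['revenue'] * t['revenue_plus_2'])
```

filter rows where revenue < 56:
  channel   region  revenue
3     web  Central       51
6     web  Central       17
add column revenue_plus_2 = t['revenue'] + 2:
  channel   region  revenue  revenue_plus_2
3     web  Central       51              53
6     web  Central       17              19
add column scaled = t['revenue'] * t['revenue_plus_2']:
  channel   region  revenue  revenue_plus_2  scaled
3     web  Central       51              53    2703
6     web  Central       17              19     323
mean of column 'scaled' → 1513.0

1513.0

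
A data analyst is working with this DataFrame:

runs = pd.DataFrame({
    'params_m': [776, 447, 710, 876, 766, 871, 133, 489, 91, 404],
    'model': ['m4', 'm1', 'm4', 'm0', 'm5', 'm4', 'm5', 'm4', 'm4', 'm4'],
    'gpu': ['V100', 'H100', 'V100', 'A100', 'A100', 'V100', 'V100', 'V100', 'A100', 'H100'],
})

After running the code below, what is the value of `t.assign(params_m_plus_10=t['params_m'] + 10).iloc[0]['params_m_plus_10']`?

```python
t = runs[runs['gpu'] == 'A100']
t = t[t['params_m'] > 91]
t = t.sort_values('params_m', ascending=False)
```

886

filter rows where gpu == 'A100':
   params_m model   gpu
3       876    m0  A100
4       766    m5  A100
8        91    m4  A100
filter rows where params_m > 91:
   params_m model   gpu
3       876    m0  A100
4       766    m5  A100
sort by params_m descending:
   params_m model   gpu
3       876    m0  A100
4       766    m5  A100
add column params_m_plus_10 = t['params_m'] + 10:
   params_m model   gpu  params_m_plus_10
3       876    m0  A100               886
4       766    m5  A100               776
Then the value at position 0, column 'params_m_plus_10': 886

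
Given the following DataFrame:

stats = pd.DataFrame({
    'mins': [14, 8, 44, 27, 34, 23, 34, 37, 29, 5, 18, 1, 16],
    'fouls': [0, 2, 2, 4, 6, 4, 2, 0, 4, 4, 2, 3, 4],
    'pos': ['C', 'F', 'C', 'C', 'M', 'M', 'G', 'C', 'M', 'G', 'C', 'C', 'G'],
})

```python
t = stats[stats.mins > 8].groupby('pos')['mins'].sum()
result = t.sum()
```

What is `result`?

276

filter rows where mins > 8:
    mins  fouls pos
0     14      0   C
2     44      2   C
3     27      4   C
4     34      6   M
5     23      4   M
6     34      2   G
7     37      0   C
8     29      4   M
10    18      2   C
12    16      4   G
group by pos, sum of mins:
pos
C    140
G     50
M     86
Name: mins, dtype: int64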